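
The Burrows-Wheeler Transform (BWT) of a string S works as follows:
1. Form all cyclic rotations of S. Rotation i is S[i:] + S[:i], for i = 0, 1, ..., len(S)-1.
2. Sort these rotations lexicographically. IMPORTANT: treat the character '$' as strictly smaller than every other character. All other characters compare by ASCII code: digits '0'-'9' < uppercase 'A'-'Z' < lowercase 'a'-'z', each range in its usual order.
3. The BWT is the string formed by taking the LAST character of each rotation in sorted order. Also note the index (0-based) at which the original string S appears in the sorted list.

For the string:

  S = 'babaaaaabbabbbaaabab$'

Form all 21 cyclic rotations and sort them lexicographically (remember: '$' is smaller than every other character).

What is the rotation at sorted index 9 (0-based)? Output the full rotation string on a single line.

All 21 rotations (rotation i = S[i:]+S[:i]):
  rot[0] = babaaaaabbabbbaaabab$
  rot[1] = abaaaaabbabbbaaabab$b
  rot[2] = baaaaabbabbbaaabab$ba
  rot[3] = aaaaabbabbbaaabab$bab
  rot[4] = aaaabbabbbaaabab$baba
  rot[5] = aaabbabbbaaabab$babaa
  rot[6] = aabbabbbaaabab$babaaa
  rot[7] = abbabbbaaabab$babaaaa
  rot[8] = bbabbbaaabab$babaaaaa
  rot[9] = babbbaaabab$babaaaaab
  rot[10] = abbbaaabab$babaaaaabb
  rot[11] = bbbaaabab$babaaaaabba
  rot[12] = bbaaabab$babaaaaabbab
  rot[13] = baaabab$babaaaaabbabb
  rot[14] = aaabab$babaaaaabbabbb
  rot[15] = aabab$babaaaaabbabbba
  rot[16] = abab$babaaaaabbabbbaa
  rot[17] = bab$babaaaaabbabbbaaa
  rot[18] = ab$babaaaaabbabbbaaab
  rot[19] = b$babaaaaabbabbbaaaba
  rot[20] = $babaaaaabbabbbaaabab
Sorted (with $ < everything):
  sorted[0] = $babaaaaabbabbbaaabab
  sorted[1] = aaaaabbabbbaaabab$bab
  sorted[2] = aaaabbabbbaaabab$baba
  sorted[3] = aaabab$babaaaaabbabbb
  sorted[4] = aaabbabbbaaabab$babaa
  sorted[5] = aabab$babaaaaabbabbba
  sorted[6] = aabbabbbaaabab$babaaa
  sorted[7] = ab$babaaaaabbabbbaaab
  sorted[8] = abaaaaabbabbbaaabab$b
  sorted[9] = abab$babaaaaabbabbbaa
  sorted[10] = abbabbbaaabab$babaaaa
  sorted[11] = abbbaaabab$babaaaaabb
  sorted[12] = b$babaaaaabbabbbaaaba
  sorted[13] = baaaaabbabbbaaabab$ba
  sorted[14] = baaabab$babaaaaabbabb
  sorted[15] = bab$babaaaaabbabbbaaa
  sorted[16] = babaaaaabbabbbaaabab$
  sorted[17] = babbbaaabab$babaaaaab
  sorted[18] = bbaaabab$babaaaaabbab
  sorted[19] = bbabbbaaabab$babaaaaa
  sorted[20] = bbbaaabab$babaaaaabba
sorted[9] = abab$babaaaaabbabbbaa

Answer: abab$babaaaaabbabbbaa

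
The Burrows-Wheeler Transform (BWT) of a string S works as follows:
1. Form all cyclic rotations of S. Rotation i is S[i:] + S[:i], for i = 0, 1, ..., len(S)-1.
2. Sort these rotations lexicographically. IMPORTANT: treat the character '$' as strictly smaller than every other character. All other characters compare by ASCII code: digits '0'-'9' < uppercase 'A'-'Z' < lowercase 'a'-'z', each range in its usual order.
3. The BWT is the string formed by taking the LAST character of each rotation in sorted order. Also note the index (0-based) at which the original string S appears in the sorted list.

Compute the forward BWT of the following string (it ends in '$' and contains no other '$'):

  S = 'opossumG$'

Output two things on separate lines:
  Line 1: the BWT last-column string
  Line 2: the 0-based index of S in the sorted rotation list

All 9 rotations (rotation i = S[i:]+S[:i]):
  rot[0] = opossumG$
  rot[1] = possumG$o
  rot[2] = ossumG$op
  rot[3] = ssumG$opo
  rot[4] = sumG$opos
  rot[5] = umG$oposs
  rot[6] = mG$opossu
  rot[7] = G$opossum
  rot[8] = $opossumG
Sorted (with $ < everything):
  sorted[0] = $opossumG  (last char: 'G')
  sorted[1] = G$opossum  (last char: 'm')
  sorted[2] = mG$opossu  (last char: 'u')
  sorted[3] = opossumG$  (last char: '$')
  sorted[4] = ossumG$op  (last char: 'p')
  sorted[5] = possumG$o  (last char: 'o')
  sorted[6] = ssumG$opo  (last char: 'o')
  sorted[7] = sumG$opos  (last char: 's')
  sorted[8] = umG$oposs  (last char: 's')
Last column: Gmu$pooss
Original string S is at sorted index 3

Answer: Gmu$pooss
3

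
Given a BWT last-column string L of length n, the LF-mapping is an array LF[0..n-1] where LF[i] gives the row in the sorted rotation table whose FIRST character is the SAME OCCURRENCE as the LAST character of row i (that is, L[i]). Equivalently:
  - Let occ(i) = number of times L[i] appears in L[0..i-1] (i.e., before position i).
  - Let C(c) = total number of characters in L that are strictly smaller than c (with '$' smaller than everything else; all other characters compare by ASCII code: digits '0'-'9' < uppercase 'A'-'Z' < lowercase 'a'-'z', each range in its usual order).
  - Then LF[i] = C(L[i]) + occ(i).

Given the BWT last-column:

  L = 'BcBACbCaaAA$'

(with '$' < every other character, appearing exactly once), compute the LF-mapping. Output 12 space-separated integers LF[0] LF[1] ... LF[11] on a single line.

Answer: 4 11 5 1 6 10 7 8 9 2 3 0

Derivation:
Char counts: '$':1, 'A':3, 'B':2, 'C':2, 'a':2, 'b':1, 'c':1
C (first-col start): C('$')=0, C('A')=1, C('B')=4, C('C')=6, C('a')=8, C('b')=10, C('c')=11
L[0]='B': occ=0, LF[0]=C('B')+0=4+0=4
L[1]='c': occ=0, LF[1]=C('c')+0=11+0=11
L[2]='B': occ=1, LF[2]=C('B')+1=4+1=5
L[3]='A': occ=0, LF[3]=C('A')+0=1+0=1
L[4]='C': occ=0, LF[4]=C('C')+0=6+0=6
L[5]='b': occ=0, LF[5]=C('b')+0=10+0=10
L[6]='C': occ=1, LF[6]=C('C')+1=6+1=7
L[7]='a': occ=0, LF[7]=C('a')+0=8+0=8
L[8]='a': occ=1, LF[8]=C('a')+1=8+1=9
L[9]='A': occ=1, LF[9]=C('A')+1=1+1=2
L[10]='A': occ=2, LF[10]=C('A')+2=1+2=3
L[11]='$': occ=0, LF[11]=C('$')+0=0+0=0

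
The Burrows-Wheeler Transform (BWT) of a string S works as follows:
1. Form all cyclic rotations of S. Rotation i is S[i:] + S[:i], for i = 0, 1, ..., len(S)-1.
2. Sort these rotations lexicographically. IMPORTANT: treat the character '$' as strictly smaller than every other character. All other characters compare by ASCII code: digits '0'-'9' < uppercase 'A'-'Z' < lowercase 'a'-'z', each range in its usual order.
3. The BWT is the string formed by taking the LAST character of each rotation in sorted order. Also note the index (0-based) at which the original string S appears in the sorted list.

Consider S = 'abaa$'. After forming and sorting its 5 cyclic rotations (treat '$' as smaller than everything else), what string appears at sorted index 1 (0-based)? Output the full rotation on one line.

All 5 rotations (rotation i = S[i:]+S[:i]):
  rot[0] = abaa$
  rot[1] = baa$a
  rot[2] = aa$ab
  rot[3] = a$aba
  rot[4] = $abaa
Sorted (with $ < everything):
  sorted[0] = $abaa
  sorted[1] = a$aba
  sorted[2] = aa$ab
  sorted[3] = abaa$
  sorted[4] = baa$a
sorted[1] = a$aba

Answer: a$aba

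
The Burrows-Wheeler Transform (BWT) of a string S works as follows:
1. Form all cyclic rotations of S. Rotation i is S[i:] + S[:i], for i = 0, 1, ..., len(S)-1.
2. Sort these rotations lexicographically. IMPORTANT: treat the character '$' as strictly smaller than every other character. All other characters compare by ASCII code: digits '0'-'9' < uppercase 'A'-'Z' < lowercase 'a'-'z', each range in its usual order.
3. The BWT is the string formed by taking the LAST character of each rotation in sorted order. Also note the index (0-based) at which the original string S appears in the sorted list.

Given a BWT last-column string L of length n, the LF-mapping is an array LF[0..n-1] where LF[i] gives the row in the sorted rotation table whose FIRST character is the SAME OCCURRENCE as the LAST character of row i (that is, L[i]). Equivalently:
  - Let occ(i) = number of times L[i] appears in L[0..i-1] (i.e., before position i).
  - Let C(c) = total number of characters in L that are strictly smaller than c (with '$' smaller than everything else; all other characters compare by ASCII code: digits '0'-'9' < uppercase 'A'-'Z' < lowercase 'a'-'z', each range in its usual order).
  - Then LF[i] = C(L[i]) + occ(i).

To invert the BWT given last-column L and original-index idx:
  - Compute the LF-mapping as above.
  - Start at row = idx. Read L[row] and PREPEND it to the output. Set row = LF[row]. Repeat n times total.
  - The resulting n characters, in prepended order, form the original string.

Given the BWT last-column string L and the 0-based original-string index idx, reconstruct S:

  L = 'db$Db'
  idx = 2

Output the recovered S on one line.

Answer: bDbd$

Derivation:
LF mapping: 4 2 0 1 3
Walk LF starting at row 2, prepending L[row]:
  step 1: row=2, L[2]='$', prepend. Next row=LF[2]=0
  step 2: row=0, L[0]='d', prepend. Next row=LF[0]=4
  step 3: row=4, L[4]='b', prepend. Next row=LF[4]=3
  step 4: row=3, L[3]='D', prepend. Next row=LF[3]=1
  step 5: row=1, L[1]='b', prepend. Next row=LF[1]=2
Reversed output: bDbd$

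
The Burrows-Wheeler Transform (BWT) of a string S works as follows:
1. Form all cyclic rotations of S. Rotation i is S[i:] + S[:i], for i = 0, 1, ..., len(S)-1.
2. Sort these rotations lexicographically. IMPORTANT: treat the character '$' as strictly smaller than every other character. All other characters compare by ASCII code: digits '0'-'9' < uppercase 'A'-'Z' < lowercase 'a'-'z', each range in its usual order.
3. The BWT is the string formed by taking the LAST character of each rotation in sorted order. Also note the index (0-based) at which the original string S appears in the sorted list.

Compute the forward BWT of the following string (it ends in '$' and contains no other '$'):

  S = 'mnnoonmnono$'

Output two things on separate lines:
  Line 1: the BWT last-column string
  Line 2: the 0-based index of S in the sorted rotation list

Answer: o$nomomnnonn
1

Derivation:
All 12 rotations (rotation i = S[i:]+S[:i]):
  rot[0] = mnnoonmnono$
  rot[1] = nnoonmnono$m
  rot[2] = noonmnono$mn
  rot[3] = oonmnono$mnn
  rot[4] = onmnono$mnno
  rot[5] = nmnono$mnnoo
  rot[6] = mnono$mnnoon
  rot[7] = nono$mnnoonm
  rot[8] = ono$mnnoonmn
  rot[9] = no$mnnoonmno
  rot[10] = o$mnnoonmnon
  rot[11] = $mnnoonmnono
Sorted (with $ < everything):
  sorted[0] = $mnnoonmnono  (last char: 'o')
  sorted[1] = mnnoonmnono$  (last char: '$')
  sorted[2] = mnono$mnnoon  (last char: 'n')
  sorted[3] = nmnono$mnnoo  (last char: 'o')
  sorted[4] = nnoonmnono$m  (last char: 'm')
  sorted[5] = no$mnnoonmno  (last char: 'o')
  sorted[6] = nono$mnnoonm  (last char: 'm')
  sorted[7] = noonmnono$mn  (last char: 'n')
  sorted[8] = o$mnnoonmnon  (last char: 'n')
  sorted[9] = onmnono$mnno  (last char: 'o')
  sorted[10] = ono$mnnoonmn  (last char: 'n')
  sorted[11] = oonmnono$mnn  (last char: 'n')
Last column: o$nomomnnonn
Original string S is at sorted index 1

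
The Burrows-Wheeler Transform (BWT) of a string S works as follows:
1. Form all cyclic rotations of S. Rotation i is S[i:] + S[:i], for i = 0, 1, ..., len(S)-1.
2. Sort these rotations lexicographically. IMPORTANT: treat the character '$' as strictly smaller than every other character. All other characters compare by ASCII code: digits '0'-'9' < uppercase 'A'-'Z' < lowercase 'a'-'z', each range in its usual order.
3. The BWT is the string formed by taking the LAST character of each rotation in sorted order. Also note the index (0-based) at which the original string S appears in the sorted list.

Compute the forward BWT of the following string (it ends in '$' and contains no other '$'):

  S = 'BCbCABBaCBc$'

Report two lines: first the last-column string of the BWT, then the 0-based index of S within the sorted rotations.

All 12 rotations (rotation i = S[i:]+S[:i]):
  rot[0] = BCbCABBaCBc$
  rot[1] = CbCABBaCBc$B
  rot[2] = bCABBaCBc$BC
  rot[3] = CABBaCBc$BCb
  rot[4] = ABBaCBc$BCbC
  rot[5] = BBaCBc$BCbCA
  rot[6] = BaCBc$BCbCAB
  rot[7] = aCBc$BCbCABB
  rot[8] = CBc$BCbCABBa
  rot[9] = Bc$BCbCABBaC
  rot[10] = c$BCbCABBaCB
  rot[11] = $BCbCABBaCBc
Sorted (with $ < everything):
  sorted[0] = $BCbCABBaCBc  (last char: 'c')
  sorted[1] = ABBaCBc$BCbC  (last char: 'C')
  sorted[2] = BBaCBc$BCbCA  (last char: 'A')
  sorted[3] = BCbCABBaCBc$  (last char: '$')
  sorted[4] = BaCBc$BCbCAB  (last char: 'B')
  sorted[5] = Bc$BCbCABBaC  (last char: 'C')
  sorted[6] = CABBaCBc$BCb  (last char: 'b')
  sorted[7] = CBc$BCbCABBa  (last char: 'a')
  sorted[8] = CbCABBaCBc$B  (last char: 'B')
  sorted[9] = aCBc$BCbCABB  (last char: 'B')
  sorted[10] = bCABBaCBc$BC  (last char: 'C')
  sorted[11] = c$BCbCABBaCB  (last char: 'B')
Last column: cCA$BCbaBBCB
Original string S is at sorted index 3

Answer: cCA$BCbaBBCB
3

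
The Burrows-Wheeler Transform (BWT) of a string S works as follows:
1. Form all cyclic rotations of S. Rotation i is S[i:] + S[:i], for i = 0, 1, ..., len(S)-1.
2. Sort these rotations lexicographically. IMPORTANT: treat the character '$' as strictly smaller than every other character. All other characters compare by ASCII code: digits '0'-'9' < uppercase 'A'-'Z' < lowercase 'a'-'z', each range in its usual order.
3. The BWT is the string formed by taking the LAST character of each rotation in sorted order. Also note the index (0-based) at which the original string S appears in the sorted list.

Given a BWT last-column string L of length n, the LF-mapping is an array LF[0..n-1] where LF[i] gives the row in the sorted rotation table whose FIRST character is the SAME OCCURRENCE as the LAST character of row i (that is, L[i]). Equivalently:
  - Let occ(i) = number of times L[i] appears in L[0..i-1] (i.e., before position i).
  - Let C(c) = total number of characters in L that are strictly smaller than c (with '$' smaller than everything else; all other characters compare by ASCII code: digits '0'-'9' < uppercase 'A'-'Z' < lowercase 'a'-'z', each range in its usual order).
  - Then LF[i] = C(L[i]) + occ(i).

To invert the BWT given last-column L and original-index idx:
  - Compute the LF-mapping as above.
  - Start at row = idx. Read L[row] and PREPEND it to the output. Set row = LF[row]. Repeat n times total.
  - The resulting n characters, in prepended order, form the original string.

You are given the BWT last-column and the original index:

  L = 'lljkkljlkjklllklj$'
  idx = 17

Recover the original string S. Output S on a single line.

LF mapping: 10 11 1 5 6 12 2 13 7 3 8 14 15 16 9 17 4 0
Walk LF starting at row 17, prepending L[row]:
  step 1: row=17, L[17]='$', prepend. Next row=LF[17]=0
  step 2: row=0, L[0]='l', prepend. Next row=LF[0]=10
  step 3: row=10, L[10]='k', prepend. Next row=LF[10]=8
  step 4: row=8, L[8]='k', prepend. Next row=LF[8]=7
  step 5: row=7, L[7]='l', prepend. Next row=LF[7]=13
  step 6: row=13, L[13]='l', prepend. Next row=LF[13]=16
  step 7: row=16, L[16]='j', prepend. Next row=LF[16]=4
  step 8: row=4, L[4]='k', prepend. Next row=LF[4]=6
  step 9: row=6, L[6]='j', prepend. Next row=LF[6]=2
  step 10: row=2, L[2]='j', prepend. Next row=LF[2]=1
  step 11: row=1, L[1]='l', prepend. Next row=LF[1]=11
  step 12: row=11, L[11]='l', prepend. Next row=LF[11]=14
  step 13: row=14, L[14]='k', prepend. Next row=LF[14]=9
  step 14: row=9, L[9]='j', prepend. Next row=LF[9]=3
  step 15: row=3, L[3]='k', prepend. Next row=LF[3]=5
  step 16: row=5, L[5]='l', prepend. Next row=LF[5]=12
  step 17: row=12, L[12]='l', prepend. Next row=LF[12]=15
  step 18: row=15, L[15]='l', prepend. Next row=LF[15]=17
Reversed output: lllkjklljjkjllkkl$

Answer: lllkjklljjkjllkkl$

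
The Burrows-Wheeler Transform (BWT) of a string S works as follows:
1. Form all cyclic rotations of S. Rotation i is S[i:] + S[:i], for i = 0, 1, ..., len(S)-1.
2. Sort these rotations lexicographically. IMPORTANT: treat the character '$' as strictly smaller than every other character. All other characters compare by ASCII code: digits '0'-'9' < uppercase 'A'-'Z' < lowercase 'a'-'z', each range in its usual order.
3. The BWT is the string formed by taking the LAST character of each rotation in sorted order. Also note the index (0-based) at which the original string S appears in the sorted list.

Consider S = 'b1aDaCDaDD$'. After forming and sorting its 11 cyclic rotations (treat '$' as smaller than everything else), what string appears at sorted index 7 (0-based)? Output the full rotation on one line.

Answer: aCDaDD$b1aD

Derivation:
All 11 rotations (rotation i = S[i:]+S[:i]):
  rot[0] = b1aDaCDaDD$
  rot[1] = 1aDaCDaDD$b
  rot[2] = aDaCDaDD$b1
  rot[3] = DaCDaDD$b1a
  rot[4] = aCDaDD$b1aD
  rot[5] = CDaDD$b1aDa
  rot[6] = DaDD$b1aDaC
  rot[7] = aDD$b1aDaCD
  rot[8] = DD$b1aDaCDa
  rot[9] = D$b1aDaCDaD
  rot[10] = $b1aDaCDaDD
Sorted (with $ < everything):
  sorted[0] = $b1aDaCDaDD
  sorted[1] = 1aDaCDaDD$b
  sorted[2] = CDaDD$b1aDa
  sorted[3] = D$b1aDaCDaD
  sorted[4] = DD$b1aDaCDa
  sorted[5] = DaCDaDD$b1a
  sorted[6] = DaDD$b1aDaC
  sorted[7] = aCDaDD$b1aD
  sorted[8] = aDD$b1aDaCD
  sorted[9] = aDaCDaDD$b1
  sorted[10] = b1aDaCDaDD$
sorted[7] = aCDaDD$b1aD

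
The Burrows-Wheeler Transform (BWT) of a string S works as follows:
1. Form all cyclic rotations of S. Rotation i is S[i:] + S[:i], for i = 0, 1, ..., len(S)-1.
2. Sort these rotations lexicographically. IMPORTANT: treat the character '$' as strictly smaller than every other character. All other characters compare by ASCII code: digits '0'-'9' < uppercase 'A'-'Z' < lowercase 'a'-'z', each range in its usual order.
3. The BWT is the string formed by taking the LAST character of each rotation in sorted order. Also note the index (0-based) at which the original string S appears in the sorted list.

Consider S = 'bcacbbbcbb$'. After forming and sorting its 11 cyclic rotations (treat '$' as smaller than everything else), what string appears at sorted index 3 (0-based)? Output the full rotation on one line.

All 11 rotations (rotation i = S[i:]+S[:i]):
  rot[0] = bcacbbbcbb$
  rot[1] = cacbbbcbb$b
  rot[2] = acbbbcbb$bc
  rot[3] = cbbbcbb$bca
  rot[4] = bbbcbb$bcac
  rot[5] = bbcbb$bcacb
  rot[6] = bcbb$bcacbb
  rot[7] = cbb$bcacbbb
  rot[8] = bb$bcacbbbc
  rot[9] = b$bcacbbbcb
  rot[10] = $bcacbbbcbb
Sorted (with $ < everything):
  sorted[0] = $bcacbbbcbb
  sorted[1] = acbbbcbb$bc
  sorted[2] = b$bcacbbbcb
  sorted[3] = bb$bcacbbbc
  sorted[4] = bbbcbb$bcac
  sorted[5] = bbcbb$bcacb
  sorted[6] = bcacbbbcbb$
  sorted[7] = bcbb$bcacbb
  sorted[8] = cacbbbcbb$b
  sorted[9] = cbb$bcacbbb
  sorted[10] = cbbbcbb$bca
sorted[3] = bb$bcacbbbc

Answer: bb$bcacbbbc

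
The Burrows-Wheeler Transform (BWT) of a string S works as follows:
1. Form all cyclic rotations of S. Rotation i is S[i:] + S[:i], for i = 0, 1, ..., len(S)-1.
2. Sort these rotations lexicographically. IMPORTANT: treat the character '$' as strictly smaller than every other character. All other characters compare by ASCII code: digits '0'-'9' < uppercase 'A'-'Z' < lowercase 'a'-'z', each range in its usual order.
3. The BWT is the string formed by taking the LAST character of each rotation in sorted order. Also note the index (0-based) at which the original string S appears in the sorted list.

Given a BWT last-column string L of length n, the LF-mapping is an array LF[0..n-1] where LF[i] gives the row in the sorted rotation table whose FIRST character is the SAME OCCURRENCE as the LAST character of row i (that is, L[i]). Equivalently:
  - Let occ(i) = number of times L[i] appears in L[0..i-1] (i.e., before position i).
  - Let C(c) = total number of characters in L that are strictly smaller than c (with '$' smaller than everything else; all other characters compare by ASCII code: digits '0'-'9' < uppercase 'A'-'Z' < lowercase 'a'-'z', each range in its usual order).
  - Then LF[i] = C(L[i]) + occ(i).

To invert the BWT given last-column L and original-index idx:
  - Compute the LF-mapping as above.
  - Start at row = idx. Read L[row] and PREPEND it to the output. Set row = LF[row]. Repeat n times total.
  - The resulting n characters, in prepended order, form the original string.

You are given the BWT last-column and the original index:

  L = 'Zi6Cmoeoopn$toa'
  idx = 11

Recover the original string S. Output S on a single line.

Answer: onomatopoei6CZ$

Derivation:
LF mapping: 3 6 1 2 7 9 5 10 11 13 8 0 14 12 4
Walk LF starting at row 11, prepending L[row]:
  step 1: row=11, L[11]='$', prepend. Next row=LF[11]=0
  step 2: row=0, L[0]='Z', prepend. Next row=LF[0]=3
  step 3: row=3, L[3]='C', prepend. Next row=LF[3]=2
  step 4: row=2, L[2]='6', prepend. Next row=LF[2]=1
  step 5: row=1, L[1]='i', prepend. Next row=LF[1]=6
  step 6: row=6, L[6]='e', prepend. Next row=LF[6]=5
  step 7: row=5, L[5]='o', prepend. Next row=LF[5]=9
  step 8: row=9, L[9]='p', prepend. Next row=LF[9]=13
  step 9: row=13, L[13]='o', prepend. Next row=LF[13]=12
  step 10: row=12, L[12]='t', prepend. Next row=LF[12]=14
  step 11: row=14, L[14]='a', prepend. Next row=LF[14]=4
  step 12: row=4, L[4]='m', prepend. Next row=LF[4]=7
  step 13: row=7, L[7]='o', prepend. Next row=LF[7]=10
  step 14: row=10, L[10]='n', prepend. Next row=LF[10]=8
  step 15: row=8, L[8]='o', prepend. Next row=LF[8]=11
Reversed output: onomatopoei6CZ$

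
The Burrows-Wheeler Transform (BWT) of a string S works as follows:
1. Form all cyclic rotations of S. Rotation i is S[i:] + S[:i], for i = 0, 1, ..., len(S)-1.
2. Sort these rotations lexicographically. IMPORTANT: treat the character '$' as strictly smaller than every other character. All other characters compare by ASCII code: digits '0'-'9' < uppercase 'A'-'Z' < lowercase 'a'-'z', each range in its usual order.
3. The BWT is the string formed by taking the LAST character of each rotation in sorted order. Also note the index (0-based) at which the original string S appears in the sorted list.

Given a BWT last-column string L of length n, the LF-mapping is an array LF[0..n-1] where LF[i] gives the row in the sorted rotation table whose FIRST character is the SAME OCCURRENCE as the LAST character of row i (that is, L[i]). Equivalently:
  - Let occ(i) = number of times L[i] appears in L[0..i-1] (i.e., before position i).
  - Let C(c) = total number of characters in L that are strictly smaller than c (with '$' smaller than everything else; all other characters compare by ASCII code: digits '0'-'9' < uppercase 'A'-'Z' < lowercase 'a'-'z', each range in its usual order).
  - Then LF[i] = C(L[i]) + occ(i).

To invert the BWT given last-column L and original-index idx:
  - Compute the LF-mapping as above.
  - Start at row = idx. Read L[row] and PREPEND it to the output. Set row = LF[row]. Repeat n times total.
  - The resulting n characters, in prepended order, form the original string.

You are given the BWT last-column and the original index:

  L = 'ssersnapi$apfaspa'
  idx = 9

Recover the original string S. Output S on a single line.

LF mapping: 13 14 5 12 15 8 1 9 7 0 2 10 6 3 16 11 4
Walk LF starting at row 9, prepending L[row]:
  step 1: row=9, L[9]='$', prepend. Next row=LF[9]=0
  step 2: row=0, L[0]='s', prepend. Next row=LF[0]=13
  step 3: row=13, L[13]='a', prepend. Next row=LF[13]=3
  step 4: row=3, L[3]='r', prepend. Next row=LF[3]=12
  step 5: row=12, L[12]='f', prepend. Next row=LF[12]=6
  step 6: row=6, L[6]='a', prepend. Next row=LF[6]=1
  step 7: row=1, L[1]='s', prepend. Next row=LF[1]=14
  step 8: row=14, L[14]='s', prepend. Next row=LF[14]=16
  step 9: row=16, L[16]='a', prepend. Next row=LF[16]=4
  step 10: row=4, L[4]='s', prepend. Next row=LF[4]=15
  step 11: row=15, L[15]='p', prepend. Next row=LF[15]=11
  step 12: row=11, L[11]='p', prepend. Next row=LF[11]=10
  step 13: row=10, L[10]='a', prepend. Next row=LF[10]=2
  step 14: row=2, L[2]='e', prepend. Next row=LF[2]=5
  step 15: row=5, L[5]='n', prepend. Next row=LF[5]=8
  step 16: row=8, L[8]='i', prepend. Next row=LF[8]=7
  step 17: row=7, L[7]='p', prepend. Next row=LF[7]=9
Reversed output: pineappsassafras$

Answer: pineappsassafras$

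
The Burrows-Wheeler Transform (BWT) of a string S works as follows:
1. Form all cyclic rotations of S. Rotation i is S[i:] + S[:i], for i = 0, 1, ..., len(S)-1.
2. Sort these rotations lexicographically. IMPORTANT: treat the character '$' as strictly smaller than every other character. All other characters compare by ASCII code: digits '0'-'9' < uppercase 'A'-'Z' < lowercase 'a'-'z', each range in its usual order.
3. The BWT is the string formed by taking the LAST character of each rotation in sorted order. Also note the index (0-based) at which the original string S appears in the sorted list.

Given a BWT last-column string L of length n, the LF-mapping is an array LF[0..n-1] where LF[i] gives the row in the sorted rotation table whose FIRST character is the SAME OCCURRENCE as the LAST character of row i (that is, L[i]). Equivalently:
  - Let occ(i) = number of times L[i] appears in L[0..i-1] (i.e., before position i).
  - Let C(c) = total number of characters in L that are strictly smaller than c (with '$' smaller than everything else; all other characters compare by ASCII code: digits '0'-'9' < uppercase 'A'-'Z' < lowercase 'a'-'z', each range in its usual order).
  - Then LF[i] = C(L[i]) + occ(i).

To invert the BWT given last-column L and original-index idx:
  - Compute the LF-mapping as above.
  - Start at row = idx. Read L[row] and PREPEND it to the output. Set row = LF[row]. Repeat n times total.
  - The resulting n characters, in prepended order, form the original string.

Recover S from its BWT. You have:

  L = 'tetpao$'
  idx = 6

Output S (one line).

LF mapping: 5 2 6 4 1 3 0
Walk LF starting at row 6, prepending L[row]:
  step 1: row=6, L[6]='$', prepend. Next row=LF[6]=0
  step 2: row=0, L[0]='t', prepend. Next row=LF[0]=5
  step 3: row=5, L[5]='o', prepend. Next row=LF[5]=3
  step 4: row=3, L[3]='p', prepend. Next row=LF[3]=4
  step 5: row=4, L[4]='a', prepend. Next row=LF[4]=1
  step 6: row=1, L[1]='e', prepend. Next row=LF[1]=2
  step 7: row=2, L[2]='t', prepend. Next row=LF[2]=6
Reversed output: teapot$

Answer: teapot$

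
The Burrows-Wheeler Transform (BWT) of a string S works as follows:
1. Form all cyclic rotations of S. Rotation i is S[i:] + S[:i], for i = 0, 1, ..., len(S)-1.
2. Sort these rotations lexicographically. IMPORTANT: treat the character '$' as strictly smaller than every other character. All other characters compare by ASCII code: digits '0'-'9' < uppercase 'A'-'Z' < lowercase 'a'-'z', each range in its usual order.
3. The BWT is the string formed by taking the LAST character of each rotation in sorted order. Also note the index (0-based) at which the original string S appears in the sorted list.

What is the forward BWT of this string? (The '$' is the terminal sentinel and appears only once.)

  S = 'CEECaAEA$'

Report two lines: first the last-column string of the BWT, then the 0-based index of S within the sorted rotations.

Answer: AEa$EAECC
3

Derivation:
All 9 rotations (rotation i = S[i:]+S[:i]):
  rot[0] = CEECaAEA$
  rot[1] = EECaAEA$C
  rot[2] = ECaAEA$CE
  rot[3] = CaAEA$CEE
  rot[4] = aAEA$CEEC
  rot[5] = AEA$CEECa
  rot[6] = EA$CEECaA
  rot[7] = A$CEECaAE
  rot[8] = $CEECaAEA
Sorted (with $ < everything):
  sorted[0] = $CEECaAEA  (last char: 'A')
  sorted[1] = A$CEECaAE  (last char: 'E')
  sorted[2] = AEA$CEECa  (last char: 'a')
  sorted[3] = CEECaAEA$  (last char: '$')
  sorted[4] = CaAEA$CEE  (last char: 'E')
  sorted[5] = EA$CEECaA  (last char: 'A')
  sorted[6] = ECaAEA$CE  (last char: 'E')
  sorted[7] = EECaAEA$C  (last char: 'C')
  sorted[8] = aAEA$CEEC  (last char: 'C')
Last column: AEa$EAECC
Original string S is at sorted index 3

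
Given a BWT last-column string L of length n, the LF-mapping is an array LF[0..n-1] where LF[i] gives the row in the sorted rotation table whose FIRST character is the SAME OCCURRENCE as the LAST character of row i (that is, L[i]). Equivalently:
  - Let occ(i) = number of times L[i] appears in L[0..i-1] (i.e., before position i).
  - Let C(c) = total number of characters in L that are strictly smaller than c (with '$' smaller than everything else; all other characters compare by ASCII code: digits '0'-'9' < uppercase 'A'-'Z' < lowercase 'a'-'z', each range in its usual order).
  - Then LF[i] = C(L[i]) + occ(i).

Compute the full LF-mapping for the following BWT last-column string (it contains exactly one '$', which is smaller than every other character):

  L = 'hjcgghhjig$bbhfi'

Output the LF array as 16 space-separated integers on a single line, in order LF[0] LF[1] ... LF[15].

Char counts: '$':1, 'b':2, 'c':1, 'f':1, 'g':3, 'h':4, 'i':2, 'j':2
C (first-col start): C('$')=0, C('b')=1, C('c')=3, C('f')=4, C('g')=5, C('h')=8, C('i')=12, C('j')=14
L[0]='h': occ=0, LF[0]=C('h')+0=8+0=8
L[1]='j': occ=0, LF[1]=C('j')+0=14+0=14
L[2]='c': occ=0, LF[2]=C('c')+0=3+0=3
L[3]='g': occ=0, LF[3]=C('g')+0=5+0=5
L[4]='g': occ=1, LF[4]=C('g')+1=5+1=6
L[5]='h': occ=1, LF[5]=C('h')+1=8+1=9
L[6]='h': occ=2, LF[6]=C('h')+2=8+2=10
L[7]='j': occ=1, LF[7]=C('j')+1=14+1=15
L[8]='i': occ=0, LF[8]=C('i')+0=12+0=12
L[9]='g': occ=2, LF[9]=C('g')+2=5+2=7
L[10]='$': occ=0, LF[10]=C('$')+0=0+0=0
L[11]='b': occ=0, LF[11]=C('b')+0=1+0=1
L[12]='b': occ=1, LF[12]=C('b')+1=1+1=2
L[13]='h': occ=3, LF[13]=C('h')+3=8+3=11
L[14]='f': occ=0, LF[14]=C('f')+0=4+0=4
L[15]='i': occ=1, LF[15]=C('i')+1=12+1=13

Answer: 8 14 3 5 6 9 10 15 12 7 0 1 2 11 4 13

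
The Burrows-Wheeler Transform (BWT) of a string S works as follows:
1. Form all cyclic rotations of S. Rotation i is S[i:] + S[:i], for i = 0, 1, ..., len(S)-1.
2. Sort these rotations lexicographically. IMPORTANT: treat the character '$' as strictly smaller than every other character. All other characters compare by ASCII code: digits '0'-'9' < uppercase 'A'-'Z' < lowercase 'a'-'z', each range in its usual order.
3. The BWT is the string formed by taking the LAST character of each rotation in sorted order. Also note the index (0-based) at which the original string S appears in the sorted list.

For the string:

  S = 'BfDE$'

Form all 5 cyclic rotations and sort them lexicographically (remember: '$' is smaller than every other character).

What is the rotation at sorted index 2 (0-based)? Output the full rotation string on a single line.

Answer: DE$Bf

Derivation:
All 5 rotations (rotation i = S[i:]+S[:i]):
  rot[0] = BfDE$
  rot[1] = fDE$B
  rot[2] = DE$Bf
  rot[3] = E$BfD
  rot[4] = $BfDE
Sorted (with $ < everything):
  sorted[0] = $BfDE
  sorted[1] = BfDE$
  sorted[2] = DE$Bf
  sorted[3] = E$BfD
  sorted[4] = fDE$B
sorted[2] = DE$Bf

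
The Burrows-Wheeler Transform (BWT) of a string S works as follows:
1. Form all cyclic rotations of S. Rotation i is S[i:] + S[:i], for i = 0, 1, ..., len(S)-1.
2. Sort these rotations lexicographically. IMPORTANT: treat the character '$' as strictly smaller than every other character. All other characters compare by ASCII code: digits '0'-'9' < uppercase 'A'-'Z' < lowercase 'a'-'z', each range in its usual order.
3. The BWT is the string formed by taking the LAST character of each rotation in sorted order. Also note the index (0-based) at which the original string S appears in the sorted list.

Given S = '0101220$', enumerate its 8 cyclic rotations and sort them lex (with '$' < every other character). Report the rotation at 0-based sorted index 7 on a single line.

Answer: 220$0101

Derivation:
All 8 rotations (rotation i = S[i:]+S[:i]):
  rot[0] = 0101220$
  rot[1] = 101220$0
  rot[2] = 01220$01
  rot[3] = 1220$010
  rot[4] = 220$0101
  rot[5] = 20$01012
  rot[6] = 0$010122
  rot[7] = $0101220
Sorted (with $ < everything):
  sorted[0] = $0101220
  sorted[1] = 0$010122
  sorted[2] = 0101220$
  sorted[3] = 01220$01
  sorted[4] = 101220$0
  sorted[5] = 1220$010
  sorted[6] = 20$01012
  sorted[7] = 220$0101
sorted[7] = 220$0101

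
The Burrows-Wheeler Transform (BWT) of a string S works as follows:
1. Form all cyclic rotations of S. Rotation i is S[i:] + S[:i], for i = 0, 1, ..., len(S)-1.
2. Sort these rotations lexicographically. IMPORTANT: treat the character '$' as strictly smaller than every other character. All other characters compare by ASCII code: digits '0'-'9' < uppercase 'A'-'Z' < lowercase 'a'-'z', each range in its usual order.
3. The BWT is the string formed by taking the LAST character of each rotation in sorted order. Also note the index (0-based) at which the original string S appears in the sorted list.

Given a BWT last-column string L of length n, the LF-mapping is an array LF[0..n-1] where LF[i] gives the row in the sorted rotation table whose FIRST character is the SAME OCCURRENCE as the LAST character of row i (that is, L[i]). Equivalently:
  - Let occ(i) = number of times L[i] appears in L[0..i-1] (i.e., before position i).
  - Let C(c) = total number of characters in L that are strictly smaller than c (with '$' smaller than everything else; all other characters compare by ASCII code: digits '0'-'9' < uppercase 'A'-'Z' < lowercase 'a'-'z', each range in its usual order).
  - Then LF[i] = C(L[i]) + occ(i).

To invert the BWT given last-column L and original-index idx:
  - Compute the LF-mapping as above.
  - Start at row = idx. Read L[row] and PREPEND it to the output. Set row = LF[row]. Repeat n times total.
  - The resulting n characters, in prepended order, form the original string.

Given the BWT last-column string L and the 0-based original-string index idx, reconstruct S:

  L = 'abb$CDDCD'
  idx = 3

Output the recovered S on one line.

LF mapping: 6 7 8 0 1 3 4 2 5
Walk LF starting at row 3, prepending L[row]:
  step 1: row=3, L[3]='$', prepend. Next row=LF[3]=0
  step 2: row=0, L[0]='a', prepend. Next row=LF[0]=6
  step 3: row=6, L[6]='D', prepend. Next row=LF[6]=4
  step 4: row=4, L[4]='C', prepend. Next row=LF[4]=1
  step 5: row=1, L[1]='b', prepend. Next row=LF[1]=7
  step 6: row=7, L[7]='C', prepend. Next row=LF[7]=2
  step 7: row=2, L[2]='b', prepend. Next row=LF[2]=8
  step 8: row=8, L[8]='D', prepend. Next row=LF[8]=5
  step 9: row=5, L[5]='D', prepend. Next row=LF[5]=3
Reversed output: DDbCbCDa$

Answer: DDbCbCDa$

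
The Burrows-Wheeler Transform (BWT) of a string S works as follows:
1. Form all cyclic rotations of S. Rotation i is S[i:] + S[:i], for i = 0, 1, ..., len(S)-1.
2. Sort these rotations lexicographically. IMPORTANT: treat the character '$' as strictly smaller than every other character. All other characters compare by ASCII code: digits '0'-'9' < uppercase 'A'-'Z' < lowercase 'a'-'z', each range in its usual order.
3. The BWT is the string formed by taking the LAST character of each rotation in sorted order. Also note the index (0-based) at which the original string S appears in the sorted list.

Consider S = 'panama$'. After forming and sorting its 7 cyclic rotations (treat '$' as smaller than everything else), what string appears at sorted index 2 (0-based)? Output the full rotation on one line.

All 7 rotations (rotation i = S[i:]+S[:i]):
  rot[0] = panama$
  rot[1] = anama$p
  rot[2] = nama$pa
  rot[3] = ama$pan
  rot[4] = ma$pana
  rot[5] = a$panam
  rot[6] = $panama
Sorted (with $ < everything):
  sorted[0] = $panama
  sorted[1] = a$panam
  sorted[2] = ama$pan
  sorted[3] = anama$p
  sorted[4] = ma$pana
  sorted[5] = nama$pa
  sorted[6] = panama$
sorted[2] = ama$pan

Answer: ama$pan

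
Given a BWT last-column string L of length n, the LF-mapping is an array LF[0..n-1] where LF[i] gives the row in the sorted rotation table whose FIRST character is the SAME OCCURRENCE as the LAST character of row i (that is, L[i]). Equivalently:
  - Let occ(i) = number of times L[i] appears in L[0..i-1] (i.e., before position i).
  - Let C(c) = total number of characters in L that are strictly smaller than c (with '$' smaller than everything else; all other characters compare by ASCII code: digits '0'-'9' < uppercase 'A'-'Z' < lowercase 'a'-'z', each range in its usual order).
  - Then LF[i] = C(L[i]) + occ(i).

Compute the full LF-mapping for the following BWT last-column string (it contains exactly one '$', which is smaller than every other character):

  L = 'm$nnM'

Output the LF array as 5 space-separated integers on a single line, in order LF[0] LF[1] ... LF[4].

Answer: 2 0 3 4 1

Derivation:
Char counts: '$':1, 'M':1, 'm':1, 'n':2
C (first-col start): C('$')=0, C('M')=1, C('m')=2, C('n')=3
L[0]='m': occ=0, LF[0]=C('m')+0=2+0=2
L[1]='$': occ=0, LF[1]=C('$')+0=0+0=0
L[2]='n': occ=0, LF[2]=C('n')+0=3+0=3
L[3]='n': occ=1, LF[3]=C('n')+1=3+1=4
L[4]='M': occ=0, LF[4]=C('M')+0=1+0=1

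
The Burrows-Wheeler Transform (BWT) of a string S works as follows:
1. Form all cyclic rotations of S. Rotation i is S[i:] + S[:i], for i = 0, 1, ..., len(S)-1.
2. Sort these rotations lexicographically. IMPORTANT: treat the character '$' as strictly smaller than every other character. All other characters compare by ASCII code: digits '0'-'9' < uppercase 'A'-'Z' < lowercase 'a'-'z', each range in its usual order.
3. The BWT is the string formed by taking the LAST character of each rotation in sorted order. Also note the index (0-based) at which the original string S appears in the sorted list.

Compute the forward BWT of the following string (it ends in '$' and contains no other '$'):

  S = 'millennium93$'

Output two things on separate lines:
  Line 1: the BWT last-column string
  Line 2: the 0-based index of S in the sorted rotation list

Answer: 39mlmnliu$nei
9

Derivation:
All 13 rotations (rotation i = S[i:]+S[:i]):
  rot[0] = millennium93$
  rot[1] = illennium93$m
  rot[2] = llennium93$mi
  rot[3] = lennium93$mil
  rot[4] = ennium93$mill
  rot[5] = nnium93$mille
  rot[6] = nium93$millen
  rot[7] = ium93$millenn
  rot[8] = um93$millenni
  rot[9] = m93$millenniu
  rot[10] = 93$millennium
  rot[11] = 3$millennium9
  rot[12] = $millennium93
Sorted (with $ < everything):
  sorted[0] = $millennium93  (last char: '3')
  sorted[1] = 3$millennium9  (last char: '9')
  sorted[2] = 93$millennium  (last char: 'm')
  sorted[3] = ennium93$mill  (last char: 'l')
  sorted[4] = illennium93$m  (last char: 'm')
  sorted[5] = ium93$millenn  (last char: 'n')
  sorted[6] = lennium93$mil  (last char: 'l')
  sorted[7] = llennium93$mi  (last char: 'i')
  sorted[8] = m93$millenniu  (last char: 'u')
  sorted[9] = millennium93$  (last char: '$')
  sorted[10] = nium93$millen  (last char: 'n')
  sorted[11] = nnium93$mille  (last char: 'e')
  sorted[12] = um93$millenni  (last char: 'i')
Last column: 39mlmnliu$nei
Original string S is at sorted index 9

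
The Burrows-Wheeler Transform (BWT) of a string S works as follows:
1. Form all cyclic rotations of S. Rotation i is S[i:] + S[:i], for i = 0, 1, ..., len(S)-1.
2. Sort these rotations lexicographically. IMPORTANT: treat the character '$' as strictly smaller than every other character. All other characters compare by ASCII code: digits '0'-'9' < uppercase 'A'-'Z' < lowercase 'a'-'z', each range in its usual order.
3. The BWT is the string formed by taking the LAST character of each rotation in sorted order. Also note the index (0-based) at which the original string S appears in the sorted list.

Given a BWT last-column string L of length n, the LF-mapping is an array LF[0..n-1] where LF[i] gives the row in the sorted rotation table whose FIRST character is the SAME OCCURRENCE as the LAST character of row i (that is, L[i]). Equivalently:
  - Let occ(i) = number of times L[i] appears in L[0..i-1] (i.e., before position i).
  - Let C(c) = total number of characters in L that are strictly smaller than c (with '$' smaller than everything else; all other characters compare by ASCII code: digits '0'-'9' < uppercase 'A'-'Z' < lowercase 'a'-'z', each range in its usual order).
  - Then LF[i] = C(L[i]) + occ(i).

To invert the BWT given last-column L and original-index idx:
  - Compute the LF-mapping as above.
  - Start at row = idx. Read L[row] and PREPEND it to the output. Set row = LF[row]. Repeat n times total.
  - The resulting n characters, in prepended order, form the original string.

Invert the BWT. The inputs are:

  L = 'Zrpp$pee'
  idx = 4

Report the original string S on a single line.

Answer: pepperZ$

Derivation:
LF mapping: 1 7 4 5 0 6 2 3
Walk LF starting at row 4, prepending L[row]:
  step 1: row=4, L[4]='$', prepend. Next row=LF[4]=0
  step 2: row=0, L[0]='Z', prepend. Next row=LF[0]=1
  step 3: row=1, L[1]='r', prepend. Next row=LF[1]=7
  step 4: row=7, L[7]='e', prepend. Next row=LF[7]=3
  step 5: row=3, L[3]='p', prepend. Next row=LF[3]=5
  step 6: row=5, L[5]='p', prepend. Next row=LF[5]=6
  step 7: row=6, L[6]='e', prepend. Next row=LF[6]=2
  step 8: row=2, L[2]='p', prepend. Next row=LF[2]=4
Reversed output: pepperZ$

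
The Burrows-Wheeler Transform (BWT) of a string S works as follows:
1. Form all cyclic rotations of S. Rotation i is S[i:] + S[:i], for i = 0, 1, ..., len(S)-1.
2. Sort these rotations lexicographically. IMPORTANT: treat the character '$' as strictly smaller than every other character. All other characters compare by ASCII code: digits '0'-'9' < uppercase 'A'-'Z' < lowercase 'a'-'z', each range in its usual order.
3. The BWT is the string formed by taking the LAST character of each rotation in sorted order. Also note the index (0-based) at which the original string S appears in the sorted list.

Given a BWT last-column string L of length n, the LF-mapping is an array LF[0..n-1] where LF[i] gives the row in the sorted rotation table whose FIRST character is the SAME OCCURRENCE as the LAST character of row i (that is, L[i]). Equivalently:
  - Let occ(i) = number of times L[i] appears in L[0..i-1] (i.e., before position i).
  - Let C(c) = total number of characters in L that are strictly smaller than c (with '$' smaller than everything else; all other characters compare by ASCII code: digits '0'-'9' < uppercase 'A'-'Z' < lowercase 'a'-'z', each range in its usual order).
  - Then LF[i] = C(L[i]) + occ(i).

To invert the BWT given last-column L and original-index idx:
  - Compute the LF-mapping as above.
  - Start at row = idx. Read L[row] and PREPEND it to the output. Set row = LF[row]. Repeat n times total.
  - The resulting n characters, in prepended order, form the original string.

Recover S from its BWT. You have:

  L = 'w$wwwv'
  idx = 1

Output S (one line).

LF mapping: 2 0 3 4 5 1
Walk LF starting at row 1, prepending L[row]:
  step 1: row=1, L[1]='$', prepend. Next row=LF[1]=0
  step 2: row=0, L[0]='w', prepend. Next row=LF[0]=2
  step 3: row=2, L[2]='w', prepend. Next row=LF[2]=3
  step 4: row=3, L[3]='w', prepend. Next row=LF[3]=4
  step 5: row=4, L[4]='w', prepend. Next row=LF[4]=5
  step 6: row=5, L[5]='v', prepend. Next row=LF[5]=1
Reversed output: vwwww$

Answer: vwwww$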